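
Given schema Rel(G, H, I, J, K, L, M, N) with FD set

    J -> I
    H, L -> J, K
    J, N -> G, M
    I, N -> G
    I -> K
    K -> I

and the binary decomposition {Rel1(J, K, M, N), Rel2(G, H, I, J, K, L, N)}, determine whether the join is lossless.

Common attributes: Rel1 ∩ Rel2 = {J, K, N}.
Closure of {J, K, N}: J → I applies, adding I; J, N → G, M applies, adding G, M. So (J, K, N)⁺ = {G, I, J, K, M, N}.
This closure contains every attribute of Rel1, so Rel1 ∩ Rel2 → Rel1. The join is lossless.

Yes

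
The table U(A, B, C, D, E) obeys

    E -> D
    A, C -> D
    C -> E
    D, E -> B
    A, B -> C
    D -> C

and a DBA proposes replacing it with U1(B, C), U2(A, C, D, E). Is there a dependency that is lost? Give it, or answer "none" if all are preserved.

Check A, B → C: no single fragment contains all of {A, B, C}, and the restricted closure of {A, B} across the fragments never reaches {C}.
E → D is preserved.
A, C → D is preserved.
C → E is preserved.
D, E → B is preserved.
D → C is preserved.

A, B -> C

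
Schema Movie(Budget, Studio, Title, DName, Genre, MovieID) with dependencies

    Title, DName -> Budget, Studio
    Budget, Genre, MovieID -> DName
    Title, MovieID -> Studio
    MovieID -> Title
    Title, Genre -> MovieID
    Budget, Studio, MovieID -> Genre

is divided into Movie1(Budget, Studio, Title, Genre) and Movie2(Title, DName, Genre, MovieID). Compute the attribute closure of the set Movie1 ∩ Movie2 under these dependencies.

Studio, Title, Genre, MovieID

Movie1 ∩ Movie2 = {Title, Genre}.
Title, Genre → MovieID applies, adding MovieID
Title, MovieID → Studio applies, adding Studio
Closure: {Studio, Title, Genre, MovieID}.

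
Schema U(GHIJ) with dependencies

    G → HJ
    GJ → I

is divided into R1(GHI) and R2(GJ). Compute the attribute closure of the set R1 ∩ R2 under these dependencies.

R1 ∩ R2 = {G}.
G → HJ applies, adding HJ
GJ → I applies, adding I
Closure: {GHIJ}.

GHIJ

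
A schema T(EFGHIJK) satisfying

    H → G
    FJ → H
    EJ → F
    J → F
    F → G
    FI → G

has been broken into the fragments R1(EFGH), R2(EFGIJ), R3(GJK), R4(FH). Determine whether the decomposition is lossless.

Chase test. Columns are EFGHIJK; row i has aⱼ where attribute j ∈ Ri, else bᵢⱼ.
Initial tableau (one row per fragment):
  row 1: a1 a2 a3 a4 b15 b16 b17
  row 2: a1 a2 a3 b24 a5 a6 b27
  row 3: b31 b32 a3 b34 b35 a6 a7
  row 4: b41 a2 b43 a4 b45 b46 b47
Rows 1 and 4 agree on H; apply H→G and equate their G entries.
Rows 2 and 3 agree on J; apply J→F and equate their F entries.
Rows 2 and 3 agree on FJ; apply FJ→H and equate their H entries.
No row becomes fully distinguished — the join is lossy.

No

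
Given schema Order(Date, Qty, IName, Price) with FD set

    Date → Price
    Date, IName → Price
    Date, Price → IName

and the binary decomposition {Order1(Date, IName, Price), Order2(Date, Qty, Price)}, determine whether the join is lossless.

Common attributes: Order1 ∩ Order2 = {Date, Price}.
Closure of {Date, Price}: Date, Price → IName applies, adding IName. So (Date, Price)⁺ = {Date, IName, Price}.
This closure contains every attribute of Order1, so Order1 ∩ Order2 → Order1. The join is lossless.

Yes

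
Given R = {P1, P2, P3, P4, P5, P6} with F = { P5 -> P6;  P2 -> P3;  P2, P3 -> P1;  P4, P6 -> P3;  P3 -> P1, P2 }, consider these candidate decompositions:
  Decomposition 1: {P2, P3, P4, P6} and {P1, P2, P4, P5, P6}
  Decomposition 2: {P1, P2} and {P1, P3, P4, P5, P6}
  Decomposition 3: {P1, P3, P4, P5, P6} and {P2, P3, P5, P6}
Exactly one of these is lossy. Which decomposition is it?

Decomposition 2

Decomposition 1: common = {P2, P4, P6}, closure = {P1, P2, P3, P4, P6} → lossless.
Decomposition 2: common = {P1}, closure = {P1} → lossy.
Decomposition 3: common = {P3, P5, P6}, closure = {P1, P2, P3, P5, P6} → lossless.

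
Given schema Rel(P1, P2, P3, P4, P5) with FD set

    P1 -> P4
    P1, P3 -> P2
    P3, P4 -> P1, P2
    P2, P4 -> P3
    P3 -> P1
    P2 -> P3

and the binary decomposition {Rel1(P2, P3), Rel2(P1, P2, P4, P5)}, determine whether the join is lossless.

Yes

Common attributes: Rel1 ∩ Rel2 = {P2}.
Closure of {P2}: P2 → P3 applies, adding P3; P3 → P1 applies, adding P1; P1 → P4 applies, adding P4. So (P2)⁺ = {P1, P2, P3, P4}.
This closure contains every attribute of Rel1, so Rel1 ∩ Rel2 → Rel1. The join is lossless.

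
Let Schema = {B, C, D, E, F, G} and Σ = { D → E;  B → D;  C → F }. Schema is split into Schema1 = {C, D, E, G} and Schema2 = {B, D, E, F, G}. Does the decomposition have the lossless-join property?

No

Common attributes: Schema1 ∩ Schema2 = {D, E, G}.
No dependency enlarges {D, E, G}, so (D, E, G)⁺ = {D, E, G}.
The closure contains neither all of Schema1 = {C, D, E, G} nor all of Schema2 = {B, D, E, F, G}, so the common attributes are not a superkey of either fragment. The join is lossy.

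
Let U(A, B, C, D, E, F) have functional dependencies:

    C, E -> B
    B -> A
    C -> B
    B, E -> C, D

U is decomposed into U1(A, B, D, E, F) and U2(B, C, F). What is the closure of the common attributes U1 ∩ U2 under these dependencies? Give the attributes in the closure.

A, B, F

U1 ∩ U2 = {B, F}.
B → A applies, adding A
Closure: {A, B, F}.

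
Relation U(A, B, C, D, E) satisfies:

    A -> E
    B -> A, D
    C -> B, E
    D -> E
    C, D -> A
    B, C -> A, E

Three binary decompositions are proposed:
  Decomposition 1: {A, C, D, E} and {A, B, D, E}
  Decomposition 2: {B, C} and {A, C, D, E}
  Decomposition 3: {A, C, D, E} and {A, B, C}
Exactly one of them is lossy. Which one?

Decomposition 1

Decomposition 1: common = {A, D, E}, closure = {A, D, E} → lossy.
Decomposition 2: common = {C}, closure = {A, B, C, D, E} → lossless.
Decomposition 3: common = {A, C}, closure = {A, B, C, D, E} → lossless.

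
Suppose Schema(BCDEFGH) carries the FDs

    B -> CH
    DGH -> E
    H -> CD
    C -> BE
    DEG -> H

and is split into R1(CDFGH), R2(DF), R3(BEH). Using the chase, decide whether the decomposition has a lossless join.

Chase test. Columns are BCDEFGH; row i has aⱼ where attribute j ∈ Ri, else bᵢⱼ.
Initial tableau (one row per fragment):
  row 1: b11 a2 a3 b14 a5 a6 a7
  row 2: b21 b22 a3 b24 a5 b26 b27
  row 3: a1 b32 b33 a4 b35 b36 a7
Rows 1 and 3 agree on H; apply H→CD and equate their CD entries.
Rows 1 and 3 agree on C; apply C→BE and equate their BE entries.
Row 1 is now all distinguished symbols — the join is lossless.

Yes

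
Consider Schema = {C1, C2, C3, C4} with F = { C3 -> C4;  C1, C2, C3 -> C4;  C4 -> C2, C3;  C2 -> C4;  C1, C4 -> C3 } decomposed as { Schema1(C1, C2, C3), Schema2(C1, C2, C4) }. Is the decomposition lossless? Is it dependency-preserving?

Lossless test: (C1, C2)⁺ = {C1, C2, C3, C4}, which contains all of one fragment — lossless.
Dependency preservation: C3 → C4; C1, C2, C3 → C4; C4 → C2, C3; C1, C4 → C3 are not contained in any single fragment, but the restricted closure of each left-hand side across the fragments still reaches the right-hand side; the remaining FDs each lie inside some fragment. All dependencies are preserved.

lossless and dependency-preserving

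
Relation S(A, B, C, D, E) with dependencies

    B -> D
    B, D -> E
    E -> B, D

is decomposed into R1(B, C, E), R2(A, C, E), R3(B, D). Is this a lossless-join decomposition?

Yes

Chase test. Columns are A, B, C, D, E; row i has aⱼ where attribute j ∈ Ri, else bᵢⱼ.
Initial tableau (one row per fragment):
  row 1: b11 a2 a3 b14 a5
  row 2: a1 b22 a3 b24 a5
  row 3: b31 a2 b33 a4 b35
Rows 1 and 3 agree on B; apply B→D and equate their D entries.
Rows 1 and 3 agree on B, D; apply B, D→E and equate their E entries.
Rows 1 and 2 agree on E; apply E→B, D and equate their B, D entries.
Row 2 is now all distinguished symbols — the join is lossless.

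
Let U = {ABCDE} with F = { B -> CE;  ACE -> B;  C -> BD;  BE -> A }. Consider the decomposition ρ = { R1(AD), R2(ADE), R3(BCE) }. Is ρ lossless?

No

Chase test. Columns are ABCDE; row i has aⱼ where attribute j ∈ Ri, else bᵢⱼ.
Initial tableau (one row per fragment):
  row 1: a1 b12 b13 a4 b15
  row 2: a1 b22 b23 a4 a5
  row 3: b31 a2 a3 b34 a5
No row becomes fully distinguished — the join is lossy.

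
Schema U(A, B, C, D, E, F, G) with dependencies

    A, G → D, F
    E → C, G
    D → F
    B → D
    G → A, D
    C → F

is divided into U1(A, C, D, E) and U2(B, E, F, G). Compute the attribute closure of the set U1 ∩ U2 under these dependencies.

U1 ∩ U2 = {E}.
E → C, G applies, adding C, G
G → A, D applies, adding A, D
C → F applies, adding F
Closure: {A, C, D, E, F, G}.

A, C, D, E, F, G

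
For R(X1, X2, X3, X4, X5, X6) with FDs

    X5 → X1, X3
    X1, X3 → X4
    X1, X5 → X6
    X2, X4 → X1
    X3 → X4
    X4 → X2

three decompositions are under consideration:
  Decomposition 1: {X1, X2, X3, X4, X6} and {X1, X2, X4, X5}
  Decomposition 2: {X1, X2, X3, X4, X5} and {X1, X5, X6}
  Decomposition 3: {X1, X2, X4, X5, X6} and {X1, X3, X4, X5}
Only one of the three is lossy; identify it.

Decomposition 1

Decomposition 1: common = {X1, X2, X4}, closure = {X1, X2, X4} → lossy.
Decomposition 2: common = {X1, X5}, closure = {X1, X2, X3, X4, X5, X6} → lossless.
Decomposition 3: common = {X1, X4, X5}, closure = {X1, X2, X3, X4, X5, X6} → lossless.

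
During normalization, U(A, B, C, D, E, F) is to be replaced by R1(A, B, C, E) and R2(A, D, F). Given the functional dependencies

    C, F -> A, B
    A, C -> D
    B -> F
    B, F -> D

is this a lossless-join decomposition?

No

Common attributes: R1 ∩ R2 = {A}.
No dependency enlarges {A}, so (A)⁺ = {A}.
The closure contains neither all of R1 = {A, B, C, E} nor all of R2 = {A, D, F}, so the common attributes are not a superkey of either fragment. The join is lossy.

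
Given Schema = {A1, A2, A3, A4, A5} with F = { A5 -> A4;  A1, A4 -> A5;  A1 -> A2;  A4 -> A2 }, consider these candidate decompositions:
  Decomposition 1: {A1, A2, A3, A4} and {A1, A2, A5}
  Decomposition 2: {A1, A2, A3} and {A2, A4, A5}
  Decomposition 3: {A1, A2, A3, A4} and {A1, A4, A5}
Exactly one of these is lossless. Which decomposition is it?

Decomposition 3

Decomposition 1: common = {A1, A2}, closure = {A1, A2} → lossy.
Decomposition 2: common = {A2}, closure = {A2} → lossy.
Decomposition 3: common = {A1, A4}, closure = {A1, A2, A4, A5} → lossless.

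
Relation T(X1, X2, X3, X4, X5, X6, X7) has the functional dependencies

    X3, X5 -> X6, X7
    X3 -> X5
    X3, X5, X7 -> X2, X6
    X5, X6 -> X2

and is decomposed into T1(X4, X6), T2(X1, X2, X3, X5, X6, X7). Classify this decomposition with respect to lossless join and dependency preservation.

Lossless test: (X6)⁺ = {X6}, which is a superkey of neither fragment — lossy.
Dependency preservation: every FD's attributes lie within a single fragment, so each can be enforced locally — preserved.

lossy but dependency-preserving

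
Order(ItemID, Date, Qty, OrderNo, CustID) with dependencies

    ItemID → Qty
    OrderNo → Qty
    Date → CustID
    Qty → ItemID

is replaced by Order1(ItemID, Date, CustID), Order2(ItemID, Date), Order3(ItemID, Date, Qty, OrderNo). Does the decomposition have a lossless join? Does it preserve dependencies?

lossless and dependency-preserving

Lossless test (chase): Rows 1 and 2 agree on ItemID; apply ItemID→Qty and equate their Qty entries. Rows 1 and 3 agree on ItemID; apply ItemID→Qty and equate their Qty entries. Rows 1 and 2 agree on Date; apply Date→CustID and equate their CustID entries. Rows 1 and 3 agree on Date; apply Date→CustID and equate their CustID entries. Row 3 is now all distinguished symbols — the join is lossless.
Dependency preservation: every FD's attributes lie within a single fragment, so each can be enforced locally — preserved.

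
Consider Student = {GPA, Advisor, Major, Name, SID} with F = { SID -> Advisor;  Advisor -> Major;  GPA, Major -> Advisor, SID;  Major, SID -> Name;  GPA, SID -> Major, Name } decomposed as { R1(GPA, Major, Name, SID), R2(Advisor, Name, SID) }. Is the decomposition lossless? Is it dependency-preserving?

Lossless test: (Name, SID)⁺ = {Advisor, Major, Name, SID}, which contains all of one fragment — lossless.
Dependency preservation: the restricted closure of {Advisor} across the fragments never reaches {Major}, so Advisor → Major cannot be enforced without a join — not preserved.

lossless but not dependency-preserving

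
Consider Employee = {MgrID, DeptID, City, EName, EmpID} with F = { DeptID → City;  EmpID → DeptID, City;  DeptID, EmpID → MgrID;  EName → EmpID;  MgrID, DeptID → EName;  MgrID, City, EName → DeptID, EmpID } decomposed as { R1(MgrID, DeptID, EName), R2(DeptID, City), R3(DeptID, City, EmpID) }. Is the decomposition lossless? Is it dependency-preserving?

Lossless test (chase): Rows 1 and 2 agree on DeptID; apply DeptID→City and equate their City entries. No row becomes fully distinguished — the join is lossy.
Dependency preservation: the restricted closure of {DeptID, EmpID} across the fragments never reaches {MgrID}, so DeptID, EmpID → MgrID cannot be enforced without a join — not preserved.

lossy and not dependency-preserving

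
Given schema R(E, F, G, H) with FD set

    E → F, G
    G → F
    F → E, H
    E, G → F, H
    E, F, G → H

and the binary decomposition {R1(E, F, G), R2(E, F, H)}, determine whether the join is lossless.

Yes

Common attributes: R1 ∩ R2 = {E, F}.
Closure of {E, F}: E → F, G applies, adding G; F → E, H applies, adding H. So (E, F)⁺ = {E, F, G, H}.
This closure contains every attribute of R1, so R1 ∩ R2 → R1. The join is lossless.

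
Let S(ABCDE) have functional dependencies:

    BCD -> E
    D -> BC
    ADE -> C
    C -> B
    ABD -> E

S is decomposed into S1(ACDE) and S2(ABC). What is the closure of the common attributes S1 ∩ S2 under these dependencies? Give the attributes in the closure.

ABC

S1 ∩ S2 = {AC}.
C → B applies, adding B
Closure: {ABC}.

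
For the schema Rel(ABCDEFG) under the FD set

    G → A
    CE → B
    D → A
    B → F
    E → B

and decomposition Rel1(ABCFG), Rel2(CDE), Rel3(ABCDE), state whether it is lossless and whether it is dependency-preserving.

lossy but dependency-preserving

Lossless test (chase): Rows 2 and 3 agree on CE; apply CE→B and equate their B entries. Rows 2 and 3 agree on D; apply D→A and equate their A entries. Rows 1 and 2 agree on B; apply B→F and equate their F entries. Rows 1 and 3 agree on B; apply B→F and equate their F entries. No row becomes fully distinguished — the join is lossy.
Dependency preservation: every FD's attributes lie within a single fragment, so each can be enforced locally — preserved.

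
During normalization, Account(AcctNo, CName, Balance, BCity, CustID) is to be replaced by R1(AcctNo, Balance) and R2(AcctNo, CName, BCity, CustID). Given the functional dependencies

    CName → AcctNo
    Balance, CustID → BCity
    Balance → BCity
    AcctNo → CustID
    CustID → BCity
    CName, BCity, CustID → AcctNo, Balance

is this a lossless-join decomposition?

No

Common attributes: R1 ∩ R2 = {AcctNo}.
Closure of {AcctNo}: AcctNo → CustID applies, adding CustID; CustID → BCity applies, adding BCity. So (AcctNo)⁺ = {AcctNo, BCity, CustID}.
The closure contains neither all of R1 = {AcctNo, Balance} nor all of R2 = {AcctNo, CName, BCity, CustID}, so the common attributes are not a superkey of either fragment. The join is lossy.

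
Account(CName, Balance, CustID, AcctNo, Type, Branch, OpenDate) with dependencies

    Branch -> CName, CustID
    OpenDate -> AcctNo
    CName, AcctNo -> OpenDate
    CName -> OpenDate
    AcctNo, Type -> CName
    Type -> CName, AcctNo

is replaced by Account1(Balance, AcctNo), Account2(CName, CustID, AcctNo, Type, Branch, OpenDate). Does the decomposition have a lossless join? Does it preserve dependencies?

lossy but dependency-preserving

Lossless test: (AcctNo)⁺ = {AcctNo}, which is a superkey of neither fragment — lossy.
Dependency preservation: every FD's attributes lie within a single fragment, so each can be enforced locally — preserved.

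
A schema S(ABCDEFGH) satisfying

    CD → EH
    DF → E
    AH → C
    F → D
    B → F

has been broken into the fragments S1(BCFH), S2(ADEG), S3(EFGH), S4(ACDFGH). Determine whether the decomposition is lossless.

No

Chase test. Columns are ABCDEFGH; row i has aⱼ where attribute j ∈ Si, else bᵢⱼ.
Initial tableau (one row per fragment):
  row 1: b11 a2 a3 b14 b15 a6 b17 a8
  row 2: a1 b22 b23 a4 a5 b26 a7 b28
  row 3: b31 b32 b33 b34 a5 a6 a7 a8
  row 4: a1 b42 a3 a4 b45 a6 a7 a8
Rows 1 and 3 agree on F; apply F→D and equate their D entries.
Rows 1 and 4 agree on F; apply F→D and equate their D entries.
Rows 1 and 4 agree on CD; apply CD→EH and equate their EH entries.
Rows 1 and 3 agree on DF; apply DF→E and equate their E entries.
No row becomes fully distinguished — the join is lossy.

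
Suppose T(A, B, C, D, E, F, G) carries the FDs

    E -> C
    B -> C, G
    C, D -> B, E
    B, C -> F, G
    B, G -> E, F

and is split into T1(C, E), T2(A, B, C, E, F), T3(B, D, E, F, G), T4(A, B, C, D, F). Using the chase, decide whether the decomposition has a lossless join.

Chase test. Columns are A, B, C, D, E, F, G; row i has aⱼ where attribute j ∈ Ti, else bᵢⱼ.
Initial tableau (one row per fragment):
  row 1: b11 b12 a3 b14 a5 b16 b17
  row 2: a1 a2 a3 b24 a5 a6 b27
  row 3: b31 a2 b33 a4 a5 a6 a7
  row 4: a1 a2 a3 a4 b45 a6 b47
Rows 1 and 3 agree on E; apply E→C and equate their C entries.
Rows 2 and 3 agree on B; apply B→C, G and equate their C, G entries.
Rows 2 and 4 agree on B; apply B→C, G and equate their C, G entries.
Rows 3 and 4 agree on C, D; apply C, D→B, E and equate their B, E entries.
Row 4 is now all distinguished symbols — the join is lossless.

Yes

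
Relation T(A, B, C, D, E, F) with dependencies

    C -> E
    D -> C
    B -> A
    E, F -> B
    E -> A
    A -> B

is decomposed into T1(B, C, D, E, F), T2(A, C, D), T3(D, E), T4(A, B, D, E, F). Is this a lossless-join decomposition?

Yes

Chase test. Columns are A, B, C, D, E, F; row i has aⱼ where attribute j ∈ Ti, else bᵢⱼ.
Initial tableau (one row per fragment):
  row 1: b11 a2 a3 a4 a5 a6
  row 2: a1 b22 a3 a4 b25 b26
  row 3: b31 b32 b33 a4 a5 b36
  row 4: a1 a2 b43 a4 a5 a6
Rows 1 and 2 agree on C; apply C→E and equate their E entries.
Rows 1 and 3 agree on D; apply D→C and equate their C entries.
Rows 1 and 4 agree on D; apply D→C and equate their C entries.
Rows 1 and 4 agree on B; apply B→A and equate their A entries.
Rows 1 and 3 agree on E; apply E→A and equate their A entries.
Rows 1 and 2 agree on A; apply A→B and equate their B entries.
Rows 1 and 3 agree on A; apply A→B and equate their B entries.
Row 1 is now all distinguished symbols — the join is lossless.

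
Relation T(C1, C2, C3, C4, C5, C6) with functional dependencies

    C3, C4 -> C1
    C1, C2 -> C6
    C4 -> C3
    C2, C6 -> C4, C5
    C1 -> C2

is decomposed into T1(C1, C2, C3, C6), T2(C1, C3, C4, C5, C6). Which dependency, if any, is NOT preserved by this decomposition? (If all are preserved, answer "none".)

none

C3, C4 → C1 lies within T2.
C1, C2 → C6 lies within T1.
C4 → C3 lies within T2.
C2, C6 → C4, C5: restricted closure across fragments reaches C4, C5.
C1 → C2 lies within T1.
Every dependency is enforceable on the fragments, so the decomposition is dependency-preserving.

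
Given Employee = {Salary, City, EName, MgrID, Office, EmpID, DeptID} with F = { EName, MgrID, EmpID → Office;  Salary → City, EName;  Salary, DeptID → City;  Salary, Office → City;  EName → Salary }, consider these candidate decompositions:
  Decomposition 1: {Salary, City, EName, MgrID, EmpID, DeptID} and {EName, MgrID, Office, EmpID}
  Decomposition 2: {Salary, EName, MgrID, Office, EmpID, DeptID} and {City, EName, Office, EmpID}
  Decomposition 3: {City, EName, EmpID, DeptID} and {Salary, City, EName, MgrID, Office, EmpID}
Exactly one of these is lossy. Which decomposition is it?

Decomposition 1: common = {EName, MgrID, EmpID}, closure = {Salary, City, EName, MgrID, Office, EmpID} → lossless.
Decomposition 2: common = {EName, Office, EmpID}, closure = {Salary, City, EName, Office, EmpID} → lossless.
Decomposition 3: common = {City, EName, EmpID}, closure = {Salary, City, EName, EmpID} → lossy.

Decomposition 3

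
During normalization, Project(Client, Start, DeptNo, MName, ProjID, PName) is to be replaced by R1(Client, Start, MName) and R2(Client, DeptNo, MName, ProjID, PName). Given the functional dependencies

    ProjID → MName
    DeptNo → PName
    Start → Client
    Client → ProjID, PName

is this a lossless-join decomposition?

No

Common attributes: R1 ∩ R2 = {Client, MName}.
Closure of {Client, MName}: Client → ProjID, PName applies, adding ProjID, PName. So (Client, MName)⁺ = {Client, MName, ProjID, PName}.
The closure contains neither all of R1 = {Client, Start, MName} nor all of R2 = {Client, DeptNo, MName, ProjID, PName}, so the common attributes are not a superkey of either fragment. The join is lossy.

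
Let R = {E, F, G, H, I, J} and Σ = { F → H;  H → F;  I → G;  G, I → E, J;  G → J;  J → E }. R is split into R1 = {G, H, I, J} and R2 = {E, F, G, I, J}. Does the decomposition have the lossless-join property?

Common attributes: R1 ∩ R2 = {G, I, J}.
Closure of {G, I, J}: G, I → E, J applies, adding E. So (G, I, J)⁺ = {E, G, I, J}.
The closure contains neither all of R1 = {G, H, I, J} nor all of R2 = {E, F, G, I, J}, so the common attributes are not a superkey of either fragment. The join is lossy.

No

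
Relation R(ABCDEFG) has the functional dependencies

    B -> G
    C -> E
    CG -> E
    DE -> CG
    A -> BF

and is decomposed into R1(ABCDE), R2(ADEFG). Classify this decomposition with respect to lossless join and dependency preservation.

lossless but not dependency-preserving

Lossless test: (ADE)⁺ = {ABCDEFG}, which contains all of one fragment — lossless.
Dependency preservation: the restricted closure of {B} across the fragments never reaches {G}, so B → G cannot be enforced without a join — not preserved.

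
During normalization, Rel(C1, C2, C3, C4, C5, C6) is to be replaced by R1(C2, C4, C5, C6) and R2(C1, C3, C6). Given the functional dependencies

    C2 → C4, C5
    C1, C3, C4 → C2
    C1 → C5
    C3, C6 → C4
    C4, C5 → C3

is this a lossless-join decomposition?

Common attributes: R1 ∩ R2 = {C6}.
No dependency enlarges {C6}, so (C6)⁺ = {C6}.
The closure contains neither all of R1 = {C2, C4, C5, C6} nor all of R2 = {C1, C3, C6}, so the common attributes are not a superkey of either fragment. The join is lossy.

No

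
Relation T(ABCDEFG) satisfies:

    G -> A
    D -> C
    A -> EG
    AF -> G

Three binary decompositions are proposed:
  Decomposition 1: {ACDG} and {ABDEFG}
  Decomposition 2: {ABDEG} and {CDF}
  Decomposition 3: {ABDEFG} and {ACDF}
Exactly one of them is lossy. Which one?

Decomposition 1: common = {ADG}, closure = {ACDEG} → lossless.
Decomposition 2: common = {D}, closure = {CD} → lossy.
Decomposition 3: common = {ADF}, closure = {ACDEFG} → lossless.

Decomposition 2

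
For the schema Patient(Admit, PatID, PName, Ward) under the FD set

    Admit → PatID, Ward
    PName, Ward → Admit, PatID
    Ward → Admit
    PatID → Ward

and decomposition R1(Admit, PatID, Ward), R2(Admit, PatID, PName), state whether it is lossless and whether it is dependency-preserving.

lossless and dependency-preserving

Lossless test: (Admit, PatID)⁺ = {Admit, PatID, Ward}, which contains all of one fragment — lossless.
Dependency preservation: PName, Ward → Admit, PatID is not contained in any single fragment, but the restricted closure of its left-hand side across the fragments still reaches the right-hand side; the remaining FDs each lie inside some fragment. All dependencies are preserved.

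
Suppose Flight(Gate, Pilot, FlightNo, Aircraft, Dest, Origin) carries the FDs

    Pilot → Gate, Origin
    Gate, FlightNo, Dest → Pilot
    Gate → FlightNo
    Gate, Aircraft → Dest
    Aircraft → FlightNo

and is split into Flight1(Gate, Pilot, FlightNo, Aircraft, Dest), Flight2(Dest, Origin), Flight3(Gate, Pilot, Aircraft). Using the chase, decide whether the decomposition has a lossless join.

Chase test. Columns are Gate, Pilot, FlightNo, Aircraft, Dest, Origin; row i has aⱼ where attribute j ∈ Flighti, else bᵢⱼ.
Initial tableau (one row per fragment):
  row 1: a1 a2 a3 a4 a5 b16
  row 2: b21 b22 b23 b24 a5 a6
  row 3: a1 a2 b33 a4 b35 b36
Rows 1 and 3 agree on Pilot; apply Pilot→Gate, Origin and equate their Gate, Origin entries.
Rows 1 and 3 agree on Gate; apply Gate→FlightNo and equate their FlightNo entries.
Rows 1 and 3 agree on Gate, Aircraft; apply Gate, Aircraft→Dest and equate their Dest entries.
No row becomes fully distinguished — the join is lossy.

No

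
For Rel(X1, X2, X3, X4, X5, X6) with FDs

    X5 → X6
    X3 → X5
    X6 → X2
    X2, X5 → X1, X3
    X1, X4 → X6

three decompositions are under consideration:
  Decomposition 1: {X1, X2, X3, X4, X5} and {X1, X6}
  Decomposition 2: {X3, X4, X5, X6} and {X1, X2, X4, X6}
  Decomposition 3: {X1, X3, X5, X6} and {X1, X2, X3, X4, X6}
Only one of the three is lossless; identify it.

Decomposition 3

Decomposition 1: common = {X1}, closure = {X1} → lossy.
Decomposition 2: common = {X4, X6}, closure = {X2, X4, X6} → lossy.
Decomposition 3: common = {X1, X3, X6}, closure = {X1, X2, X3, X5, X6} → lossless.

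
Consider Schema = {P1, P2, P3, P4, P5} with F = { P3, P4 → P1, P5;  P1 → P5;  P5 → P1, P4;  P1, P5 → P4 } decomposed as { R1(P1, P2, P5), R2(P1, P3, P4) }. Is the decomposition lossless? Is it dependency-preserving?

Lossless test: (P1)⁺ = {P1, P4, P5}, which is a superkey of neither fragment — lossy.
Dependency preservation: P3, P4 → P1, P5; P5 → P1, P4; P1, P5 → P4 are not contained in any single fragment, but the restricted closure of each left-hand side across the fragments still reaches the right-hand side; the remaining FDs each lie inside some fragment. All dependencies are preserved.

lossy but dependency-preserving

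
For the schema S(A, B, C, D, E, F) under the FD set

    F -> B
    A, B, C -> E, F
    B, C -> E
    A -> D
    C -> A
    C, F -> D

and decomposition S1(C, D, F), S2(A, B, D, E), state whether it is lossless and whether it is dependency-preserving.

lossy and not dependency-preserving

Lossless test: (D)⁺ = {D}, which is a superkey of neither fragment — lossy.
Dependency preservation: the restricted closure of {F} across the fragments never reaches {B}, so F → B cannot be enforced without a join — not preserved.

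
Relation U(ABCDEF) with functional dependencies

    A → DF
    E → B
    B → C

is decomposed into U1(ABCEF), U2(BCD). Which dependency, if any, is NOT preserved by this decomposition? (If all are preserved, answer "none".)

A → DF

Check A → DF: no single fragment contains all of {ADF}, and the restricted closure of {A} across the fragments never reaches {DF}.
E → B is preserved.
B → C is preserved.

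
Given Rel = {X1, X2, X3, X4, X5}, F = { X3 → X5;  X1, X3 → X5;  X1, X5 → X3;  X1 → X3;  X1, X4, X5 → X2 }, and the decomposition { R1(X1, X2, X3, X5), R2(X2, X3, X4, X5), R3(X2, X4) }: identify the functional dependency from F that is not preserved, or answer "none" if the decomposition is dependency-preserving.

X1, X4, X5 → X2

Check X1, X4, X5 → X2: no single fragment contains all of {X1, X2, X4, X5}, and the restricted closure of {X1, X4, X5} across the fragments never reaches {X2}.
X3 → X5 is preserved.
X1, X3 → X5 is preserved.
X1, X5 → X3 is preserved.
X1 → X3 is preserved.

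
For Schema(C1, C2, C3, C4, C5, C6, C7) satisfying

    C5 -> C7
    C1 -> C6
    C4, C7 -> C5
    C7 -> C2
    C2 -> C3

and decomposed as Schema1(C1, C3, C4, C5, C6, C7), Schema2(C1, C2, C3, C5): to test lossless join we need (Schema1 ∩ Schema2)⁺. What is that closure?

Schema1 ∩ Schema2 = {C1, C3, C5}.
C5 → C7 applies, adding C7
C1 → C6 applies, adding C6
C7 → C2 applies, adding C2
Closure: {C1, C2, C3, C5, C6, C7}.

C1, C2, C3, C5, C6, C7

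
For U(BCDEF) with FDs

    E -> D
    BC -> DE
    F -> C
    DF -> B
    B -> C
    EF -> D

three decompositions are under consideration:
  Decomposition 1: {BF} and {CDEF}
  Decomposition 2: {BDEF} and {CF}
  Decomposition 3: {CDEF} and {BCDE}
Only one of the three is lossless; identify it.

Decomposition 2

Decomposition 1: common = {F}, closure = {CF} → lossy.
Decomposition 2: common = {F}, closure = {CF} → lossless.
Decomposition 3: common = {CDE}, closure = {CDE} → lossy.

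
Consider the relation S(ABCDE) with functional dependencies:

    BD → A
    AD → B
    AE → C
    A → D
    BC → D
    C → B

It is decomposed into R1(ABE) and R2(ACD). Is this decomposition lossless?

No

Common attributes: R1 ∩ R2 = {A}.
Closure of {A}: A → D applies, adding D; AD → B applies, adding B. So (A)⁺ = {ABD}.
The closure contains neither all of R1 = {ABE} nor all of R2 = {ACD}, so the common attributes are not a superkey of either fragment. The join is lossy.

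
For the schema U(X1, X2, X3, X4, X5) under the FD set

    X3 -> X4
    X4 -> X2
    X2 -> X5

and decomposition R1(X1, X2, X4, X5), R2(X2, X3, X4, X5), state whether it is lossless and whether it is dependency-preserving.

Lossless test: (X2, X4, X5)⁺ = {X2, X4, X5}, which is a superkey of neither fragment — lossy.
Dependency preservation: every FD's attributes lie within a single fragment, so each can be enforced locally — preserved.

lossy but dependency-preserving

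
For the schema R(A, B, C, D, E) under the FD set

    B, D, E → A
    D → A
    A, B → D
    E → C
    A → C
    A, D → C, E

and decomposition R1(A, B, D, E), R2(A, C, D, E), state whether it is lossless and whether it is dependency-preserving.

lossless and dependency-preserving

Lossless test: (A, D, E)⁺ = {A, C, D, E}, which contains all of one fragment — lossless.
Dependency preservation: every FD's attributes lie within a single fragment, so each can be enforced locally — preserved.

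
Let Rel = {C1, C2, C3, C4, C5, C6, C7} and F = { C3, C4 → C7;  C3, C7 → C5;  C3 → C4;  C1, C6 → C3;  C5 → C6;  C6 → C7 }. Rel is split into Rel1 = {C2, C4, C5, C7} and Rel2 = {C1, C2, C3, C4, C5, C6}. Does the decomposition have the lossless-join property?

Yes

Common attributes: Rel1 ∩ Rel2 = {C2, C4, C5}.
Closure of {C2, C4, C5}: C5 → C6 applies, adding C6; C6 → C7 applies, adding C7. So (C2, C4, C5)⁺ = {C2, C4, C5, C6, C7}.
This closure contains every attribute of Rel1, so Rel1 ∩ Rel2 → Rel1. The join is lossless.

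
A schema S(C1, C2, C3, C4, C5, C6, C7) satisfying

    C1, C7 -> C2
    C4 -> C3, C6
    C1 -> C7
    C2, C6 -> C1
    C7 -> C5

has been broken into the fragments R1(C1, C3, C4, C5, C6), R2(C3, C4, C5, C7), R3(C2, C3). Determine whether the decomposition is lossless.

Chase test. Columns are C1, C2, C3, C4, C5, C6, C7; row i has aⱼ where attribute j ∈ Ri, else bᵢⱼ.
Initial tableau (one row per fragment):
  row 1: a1 b12 a3 a4 a5 a6 b17
  row 2: b21 b22 a3 a4 a5 b26 a7
  row 3: b31 a2 a3 b34 b35 b36 b37
Rows 1 and 2 agree on C4; apply C4→C3, C6 and equate their C3, C6 entries.
No row becomes fully distinguished — the join is lossy.

No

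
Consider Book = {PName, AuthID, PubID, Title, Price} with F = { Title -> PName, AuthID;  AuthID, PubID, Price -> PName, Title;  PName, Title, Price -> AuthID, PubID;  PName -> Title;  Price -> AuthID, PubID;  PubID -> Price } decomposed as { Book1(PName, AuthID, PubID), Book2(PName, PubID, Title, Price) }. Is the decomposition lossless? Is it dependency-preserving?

Lossless test: (PName, PubID)⁺ = {PName, AuthID, PubID, Title, Price}, which contains all of one fragment — lossless.
Dependency preservation: Title → PName, AuthID; AuthID, PubID, Price → PName, Title; PName, Title, Price → AuthID, PubID; Price → AuthID, PubID are not contained in any single fragment, but the restricted closure of each left-hand side across the fragments still reaches the right-hand side; the remaining FDs each lie inside some fragment. All dependencies are preserved.

lossless and dependency-preserving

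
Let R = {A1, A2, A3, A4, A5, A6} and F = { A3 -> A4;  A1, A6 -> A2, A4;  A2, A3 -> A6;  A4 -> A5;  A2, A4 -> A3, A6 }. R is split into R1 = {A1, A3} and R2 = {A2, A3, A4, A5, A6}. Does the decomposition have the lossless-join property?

No

Common attributes: R1 ∩ R2 = {A3}.
Closure of {A3}: A3 → A4 applies, adding A4; A4 → A5 applies, adding A5. So (A3)⁺ = {A3, A4, A5}.
The closure contains neither all of R1 = {A1, A3} nor all of R2 = {A2, A3, A4, A5, A6}, so the common attributes are not a superkey of either fragment. The join is lossy.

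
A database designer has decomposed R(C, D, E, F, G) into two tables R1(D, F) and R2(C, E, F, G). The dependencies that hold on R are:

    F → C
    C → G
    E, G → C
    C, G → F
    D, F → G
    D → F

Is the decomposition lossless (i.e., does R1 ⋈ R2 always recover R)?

No

Common attributes: R1 ∩ R2 = {F}.
Closure of {F}: F → C applies, adding C; C → G applies, adding G. So (F)⁺ = {C, F, G}.
The closure contains neither all of R1 = {D, F} nor all of R2 = {C, E, F, G}, so the common attributes are not a superkey of either fragment. The join is lossy.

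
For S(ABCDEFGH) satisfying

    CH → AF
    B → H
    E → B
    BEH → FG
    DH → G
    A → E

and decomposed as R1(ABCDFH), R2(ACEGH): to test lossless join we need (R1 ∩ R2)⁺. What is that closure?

ABCEFGH

R1 ∩ R2 = {ACH}.
CH → AF applies, adding F
A → E applies, adding E
E → B applies, adding B
BEH → FG applies, adding G
Closure: {ABCEFGH}.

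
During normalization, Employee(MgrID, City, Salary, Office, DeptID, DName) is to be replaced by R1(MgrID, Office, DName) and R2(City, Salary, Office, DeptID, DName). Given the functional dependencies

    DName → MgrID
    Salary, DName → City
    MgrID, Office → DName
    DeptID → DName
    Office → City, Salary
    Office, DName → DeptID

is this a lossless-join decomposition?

Common attributes: R1 ∩ R2 = {Office, DName}.
Closure of {Office, DName}: DName → MgrID applies, adding MgrID; Office → City, Salary applies, adding City, Salary; Office, DName → DeptID applies, adding DeptID. So (Office, DName)⁺ = {MgrID, City, Salary, Office, DeptID, DName}.
This closure contains every attribute of R1, so R1 ∩ R2 → R1. The join is lossless.

Yes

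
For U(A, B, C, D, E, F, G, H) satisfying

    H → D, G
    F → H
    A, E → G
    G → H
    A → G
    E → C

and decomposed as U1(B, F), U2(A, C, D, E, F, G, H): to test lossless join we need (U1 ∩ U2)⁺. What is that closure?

D, F, G, H

U1 ∩ U2 = {F}.
F → H applies, adding H
H → D, G applies, adding D, G
Closure: {D, F, G, H}.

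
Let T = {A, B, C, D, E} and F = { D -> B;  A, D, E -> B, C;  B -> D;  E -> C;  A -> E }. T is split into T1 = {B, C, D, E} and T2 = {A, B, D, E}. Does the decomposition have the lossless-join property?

Yes

Common attributes: T1 ∩ T2 = {B, D, E}.
Closure of {B, D, E}: E → C applies, adding C. So (B, D, E)⁺ = {B, C, D, E}.
This closure contains every attribute of T1, so T1 ∩ T2 → T1. The join is lossless.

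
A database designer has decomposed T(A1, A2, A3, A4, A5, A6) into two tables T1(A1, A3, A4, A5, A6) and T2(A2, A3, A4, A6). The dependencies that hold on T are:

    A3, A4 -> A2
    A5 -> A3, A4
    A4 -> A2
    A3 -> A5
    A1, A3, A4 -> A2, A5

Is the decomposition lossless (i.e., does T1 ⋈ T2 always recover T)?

Yes

Common attributes: T1 ∩ T2 = {A3, A4, A6}.
Closure of {A3, A4, A6}: A3, A4 → A2 applies, adding A2; A3 → A5 applies, adding A5. So (A3, A4, A6)⁺ = {A2, A3, A4, A5, A6}.
This closure contains every attribute of T2, so T1 ∩ T2 → T2. The join is lossless.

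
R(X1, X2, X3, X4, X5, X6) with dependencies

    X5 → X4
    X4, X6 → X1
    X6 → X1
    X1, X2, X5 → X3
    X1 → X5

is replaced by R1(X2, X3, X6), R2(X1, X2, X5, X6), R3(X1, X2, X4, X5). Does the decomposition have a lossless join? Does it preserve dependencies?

lossless but not dependency-preserving

Lossless test (chase): Rows 2 and 3 agree on X5; apply X5→X4 and equate their X4 entries. Rows 1 and 2 agree on X6; apply X6→X1 and equate their X1 entries. Rows 2 and 3 agree on X1, X2, X5; apply X1, X2, X5→X3 and equate their X3 entries. Rows 1 and 2 agree on X1; apply X1→X5 and equate their X5 entries. Rows 1 and 2 agree on X5; apply X5→X4 and equate their X4 entries. Rows 1 and 2 agree on X1, X2, X5; apply X1, X2, X5→X3 and equate their X3 entries. Row 1 is now all distinguished symbols — the join is lossless.
Dependency preservation: the restricted closure of {X1, X2, X5} across the fragments never reaches {X3}, so X1, X2, X5 → X3 cannot be enforced without a join — not preserved.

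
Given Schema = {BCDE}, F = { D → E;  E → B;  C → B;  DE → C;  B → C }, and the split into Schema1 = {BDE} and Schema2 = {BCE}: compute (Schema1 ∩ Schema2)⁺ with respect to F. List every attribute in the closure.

Schema1 ∩ Schema2 = {BE}.
B → C applies, adding C
Closure: {BCE}.

BCE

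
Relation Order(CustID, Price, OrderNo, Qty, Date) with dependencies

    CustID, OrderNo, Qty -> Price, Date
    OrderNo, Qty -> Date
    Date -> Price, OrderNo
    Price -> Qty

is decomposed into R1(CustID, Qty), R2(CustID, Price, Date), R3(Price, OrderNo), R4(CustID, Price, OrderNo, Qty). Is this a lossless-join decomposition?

No

Chase test. Columns are CustID, Price, OrderNo, Qty, Date; row i has aⱼ where attribute j ∈ Ri, else bᵢⱼ.
Initial tableau (one row per fragment):
  row 1: a1 b12 b13 a4 b15
  row 2: a1 a2 b23 b24 a5
  row 3: b31 a2 a3 b34 b35
  row 4: a1 a2 a3 a4 b45
Rows 2 and 3 agree on Price; apply Price→Qty and equate their Qty entries.
Rows 2 and 4 agree on Price; apply Price→Qty and equate their Qty entries.
Rows 3 and 4 agree on OrderNo, Qty; apply OrderNo, Qty→Date and equate their Date entries.
No row becomes fully distinguished — the join is lossy.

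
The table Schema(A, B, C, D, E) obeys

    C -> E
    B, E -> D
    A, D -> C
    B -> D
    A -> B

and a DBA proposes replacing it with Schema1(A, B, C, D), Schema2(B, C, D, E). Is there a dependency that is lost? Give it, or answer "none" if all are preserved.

none

C → E lies within Schema2.
B, E → D lies within Schema2.
A, D → C lies within Schema1.
B → D lies within Schema1.
A → B lies within Schema1.
Every dependency is enforceable on the fragments, so the decomposition is dependency-preserving.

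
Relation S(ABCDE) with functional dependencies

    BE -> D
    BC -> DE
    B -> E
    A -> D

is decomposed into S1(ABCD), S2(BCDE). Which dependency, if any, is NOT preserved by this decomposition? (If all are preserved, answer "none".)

BE → D lies within S2.
BC → DE lies within S2.
B → E lies within S2.
A → D lies within S1.
Every dependency is enforceable on the fragments, so the decomposition is dependency-preserving.

none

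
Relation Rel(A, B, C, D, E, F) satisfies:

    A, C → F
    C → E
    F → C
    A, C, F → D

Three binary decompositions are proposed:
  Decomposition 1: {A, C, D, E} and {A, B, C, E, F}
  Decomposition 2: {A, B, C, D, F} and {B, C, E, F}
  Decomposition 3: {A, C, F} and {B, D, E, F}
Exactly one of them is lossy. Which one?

Decomposition 1: common = {A, C, E}, closure = {A, C, D, E, F} → lossless.
Decomposition 2: common = {B, C, F}, closure = {B, C, E, F} → lossless.
Decomposition 3: common = {F}, closure = {C, E, F} → lossy.

Decomposition 3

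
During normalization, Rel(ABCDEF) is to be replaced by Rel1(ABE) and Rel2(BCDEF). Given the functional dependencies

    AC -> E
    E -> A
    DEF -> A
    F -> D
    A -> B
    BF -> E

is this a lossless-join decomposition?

Yes

Common attributes: Rel1 ∩ Rel2 = {BE}.
Closure of {BE}: E → A applies, adding A. So (BE)⁺ = {ABE}.
This closure contains every attribute of Rel1, so Rel1 ∩ Rel2 → Rel1. The join is lossless.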